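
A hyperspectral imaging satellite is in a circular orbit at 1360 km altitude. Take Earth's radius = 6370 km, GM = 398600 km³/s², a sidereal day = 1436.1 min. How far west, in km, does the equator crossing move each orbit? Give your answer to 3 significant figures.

3140 km

Semi-major axis a = 6370 + 1360 = 7730 km. Period T = 2π√(a³/μ) = 2π√(7730³/398600) = 6763.6 s = 112.73 min.
During one orbit Earth rotates (6763.6 / 86166) × 360° = 28.26°.
At the equator that is 28.26° × (2π·6370/360) km/° = 28.26 × 111.2 = 3142 km.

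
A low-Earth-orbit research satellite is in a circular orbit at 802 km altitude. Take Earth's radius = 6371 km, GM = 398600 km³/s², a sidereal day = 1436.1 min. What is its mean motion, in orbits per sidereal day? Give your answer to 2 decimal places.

Semi-major axis a = 6371 + 802 = 7173 km. Period T = 2π√(a³/μ) = 2π√(7173³/398600) = 6045.9 s = 100.77 min.
Orbits per sidereal day = 86166 / 6045.9 = 14.252.

14.25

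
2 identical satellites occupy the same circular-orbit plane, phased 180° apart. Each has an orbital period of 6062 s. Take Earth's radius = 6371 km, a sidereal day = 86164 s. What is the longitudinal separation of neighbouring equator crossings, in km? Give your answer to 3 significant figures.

Single-satellite node shift = (6062.0/86164) × 360° = 25.33°.
With 2 satellites evenly phased, successive equator crossings are 25.33/2 = 12.664° apart.
That is 12.664 × 111.2 = 1408 km at the equator.

1410 km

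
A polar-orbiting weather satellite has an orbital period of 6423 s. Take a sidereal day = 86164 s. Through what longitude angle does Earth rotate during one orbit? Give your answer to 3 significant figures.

26.8°

During one orbit Earth rotates (6423.0 / 86164) × 360° = 26.84°.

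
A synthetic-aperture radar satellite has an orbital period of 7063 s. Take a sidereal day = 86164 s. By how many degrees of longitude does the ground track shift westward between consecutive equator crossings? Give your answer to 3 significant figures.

During one orbit Earth rotates (7063.0 / 86164) × 360° = 29.51°.

29.5°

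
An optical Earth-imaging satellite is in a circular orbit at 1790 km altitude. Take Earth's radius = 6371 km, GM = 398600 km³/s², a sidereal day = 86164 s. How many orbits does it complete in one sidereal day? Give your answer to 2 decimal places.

11.74

Semi-major axis a = 6371 + 1790 = 8161 km. Period T = 2π√(a³/μ) = 2π√(8161³/398600) = 7337.1 s = 122.29 min.
Orbits per sidereal day = 86164 / 7337.1 = 11.744.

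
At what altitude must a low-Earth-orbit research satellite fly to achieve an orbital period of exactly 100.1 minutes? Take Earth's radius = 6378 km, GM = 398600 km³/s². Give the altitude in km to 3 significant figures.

763 km

T = 100.1 min = 6006.0 s.
From T = 2π√(a³/μ): a = (μ T²/4π²)^(1/3) = (398600 × 6006.0² / 4π²)^(1/3) = 7141 km.
Altitude h = a − R = 7141 − 6378 = 763 km.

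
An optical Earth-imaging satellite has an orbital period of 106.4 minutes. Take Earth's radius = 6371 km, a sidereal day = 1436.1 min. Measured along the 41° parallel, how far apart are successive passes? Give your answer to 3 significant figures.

T = 106.4 min = 6384.0 s.
Node shift per orbit = (6384.0/86166) × 360° = 26.67°.
Equatorial spacing = 26.67 × 111.2 km/° = 2966 km.
At 41° latitude, spacing = 2966 × cos(41°) = 2238 km.

2240 km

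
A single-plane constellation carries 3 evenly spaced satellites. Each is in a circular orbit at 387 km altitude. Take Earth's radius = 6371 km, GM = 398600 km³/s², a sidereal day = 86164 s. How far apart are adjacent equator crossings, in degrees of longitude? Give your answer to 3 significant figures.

7.70°

Semi-major axis a = 6371 + 387 = 6758 km. Period T = 2π√(a³/μ) = 2π√(6758³/398600) = 5528.9 s = 92.15 min.
Single-satellite node shift = (5528.9/86164) × 360° = 23.10°.
With 3 satellites evenly phased, successive equator crossings are 23.10/3 = 7.700° apart.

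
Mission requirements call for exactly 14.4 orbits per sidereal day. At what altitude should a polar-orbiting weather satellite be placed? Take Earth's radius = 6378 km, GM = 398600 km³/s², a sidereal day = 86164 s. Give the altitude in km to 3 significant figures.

746 km

Required period T = 86164 / 14.4 = 5983.6 s.
From T = 2π√(a³/μ): a = (μ T²/4π²)^(1/3) = (398600 × 5983.6² / 4π²)^(1/3) = 7124 km.
Altitude h = a − R = 7124 − 6378 = 746 km.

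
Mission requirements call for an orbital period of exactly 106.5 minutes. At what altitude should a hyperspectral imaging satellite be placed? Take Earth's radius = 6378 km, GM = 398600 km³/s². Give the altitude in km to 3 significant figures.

T = 106.5 min = 6390.0 s.
From T = 2π√(a³/μ): a = (μ T²/4π²)^(1/3) = (398600 × 6390.0² / 4π²)^(1/3) = 7443 km.
Altitude h = a − R = 7443 − 6378 = 1065 km.

1060 km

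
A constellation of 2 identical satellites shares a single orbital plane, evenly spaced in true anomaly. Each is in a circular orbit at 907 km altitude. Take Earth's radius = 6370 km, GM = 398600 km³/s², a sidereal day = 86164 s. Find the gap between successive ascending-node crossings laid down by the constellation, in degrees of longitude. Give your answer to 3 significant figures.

Semi-major axis a = 6370 + 907 = 7277 km. Period T = 2π√(a³/μ) = 2π√(7277³/398600) = 6177.9 s = 102.96 min.
Single-satellite node shift = (6177.9/86164) × 360° = 25.81°.
With 2 satellites evenly phased, successive equator crossings are 25.81/2 = 12.906° apart.

12.9°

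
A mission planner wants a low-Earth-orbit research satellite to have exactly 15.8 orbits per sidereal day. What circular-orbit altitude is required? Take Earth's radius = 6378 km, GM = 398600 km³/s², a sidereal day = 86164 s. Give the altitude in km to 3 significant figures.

318 km

Required period T = 86164 / 15.8 = 5453.4 s.
From T = 2π√(a³/μ): a = (μ T²/4π²)^(1/3) = (398600 × 5453.4² / 4π²)^(1/3) = 6696 km.
Altitude h = a − R = 6696 − 6378 = 318 km.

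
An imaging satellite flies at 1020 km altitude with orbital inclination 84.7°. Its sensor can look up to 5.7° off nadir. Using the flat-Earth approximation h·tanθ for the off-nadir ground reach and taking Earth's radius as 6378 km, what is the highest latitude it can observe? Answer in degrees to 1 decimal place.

For a prograde orbit the ground track reaches latitude ±i = ±84.7°.
Sensor half-swath on the ground ≈ 1020·tan(5.7°) = 102 km = 0.91° of latitude.
Maximum observable latitude ≈ 84.7 + 0.91 = 85.6°.

85.6°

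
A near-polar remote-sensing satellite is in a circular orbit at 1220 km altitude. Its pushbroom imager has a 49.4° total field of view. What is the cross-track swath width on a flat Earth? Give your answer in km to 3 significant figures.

Half-angle = 49.4°/2 = 24.7°.
Swath width ≈ 2h·tan(θ/2) = 2 × 1220 × tan(24.7°) = 1122.3 km.

1120 km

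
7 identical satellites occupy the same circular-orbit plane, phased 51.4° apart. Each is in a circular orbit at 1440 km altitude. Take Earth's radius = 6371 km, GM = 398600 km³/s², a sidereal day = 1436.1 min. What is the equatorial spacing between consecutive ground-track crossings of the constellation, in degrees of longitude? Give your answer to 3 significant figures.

Semi-major axis a = 6371 + 1440 = 7811 km. Period T = 2π√(a³/μ) = 2π√(7811³/398600) = 6870.2 s = 114.50 min.
Single-satellite node shift = (6870.2/86166) × 360° = 28.70°.
With 7 satellites evenly phased, successive equator crossings are 28.70/7 = 4.101° apart.

4.10°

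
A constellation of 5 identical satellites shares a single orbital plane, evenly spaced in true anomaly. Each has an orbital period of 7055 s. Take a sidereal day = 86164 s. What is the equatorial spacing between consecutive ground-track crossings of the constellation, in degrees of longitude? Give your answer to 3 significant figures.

Single-satellite node shift = (7055.0/86164) × 360° = 29.48°.
With 5 satellites evenly phased, successive equator crossings are 29.48/5 = 5.895° apart.

5.90°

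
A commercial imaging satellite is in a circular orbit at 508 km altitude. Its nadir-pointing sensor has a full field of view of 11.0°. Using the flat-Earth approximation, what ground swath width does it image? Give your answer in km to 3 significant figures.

Half-angle = 11.0°/2 = 5.5°.
Swath width ≈ 2h·tan(θ/2) = 2 × 508 × tan(5.5°) = 97.8 km.

97.8 km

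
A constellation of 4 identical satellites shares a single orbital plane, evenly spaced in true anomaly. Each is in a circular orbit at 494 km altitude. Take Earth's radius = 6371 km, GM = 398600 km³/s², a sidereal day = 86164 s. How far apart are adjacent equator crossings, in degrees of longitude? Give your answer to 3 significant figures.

Semi-major axis a = 6371 + 494 = 6865 km. Period T = 2π√(a³/μ) = 2π√(6865³/398600) = 5660.7 s = 94.35 min.
Single-satellite node shift = (5660.7/86164) × 360° = 23.65°.
With 4 satellites evenly phased, successive equator crossings are 23.65/4 = 5.913° apart.

5.91°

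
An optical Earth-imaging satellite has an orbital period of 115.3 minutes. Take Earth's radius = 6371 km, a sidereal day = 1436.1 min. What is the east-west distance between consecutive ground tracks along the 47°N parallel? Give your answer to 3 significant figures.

T = 115.3 min = 6918.0 s.
Node shift per orbit = (6918.0/86166) × 360° = 28.90°.
Equatorial spacing = 28.90 × 111.2 km/° = 3214 km.
At 47° latitude, spacing = 3214 × cos(47°) = 2192 km.

2190 km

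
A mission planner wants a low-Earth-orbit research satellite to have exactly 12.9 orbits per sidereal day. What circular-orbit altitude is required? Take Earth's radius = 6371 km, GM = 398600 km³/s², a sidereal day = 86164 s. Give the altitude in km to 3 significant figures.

Required period T = 86164 / 12.9 = 6679.4 s.
From T = 2π√(a³/μ): a = (μ T²/4π²)^(1/3) = (398600 × 6679.4² / 4π²)^(1/3) = 7666 km.
Altitude h = a − R = 7666 − 6371 = 1295 km.

1290 km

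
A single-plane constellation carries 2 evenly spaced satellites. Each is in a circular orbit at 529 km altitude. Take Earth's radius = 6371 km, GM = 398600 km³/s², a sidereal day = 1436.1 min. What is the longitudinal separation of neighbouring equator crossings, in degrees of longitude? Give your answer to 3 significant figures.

Semi-major axis a = 6371 + 529 = 6900 km. Period T = 2π√(a³/μ) = 2π√(6900³/398600) = 5704.1 s = 95.07 min.
Single-satellite node shift = (5704.1/86166) × 360° = 23.83°.
With 2 satellites evenly phased, successive equator crossings are 23.83/2 = 11.916° apart.

11.9°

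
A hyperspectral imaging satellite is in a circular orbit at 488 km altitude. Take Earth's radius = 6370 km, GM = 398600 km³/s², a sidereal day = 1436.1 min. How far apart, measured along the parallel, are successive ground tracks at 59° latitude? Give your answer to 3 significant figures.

Semi-major axis a = 6370 + 488 = 6858 km. Period T = 2π√(a³/μ) = 2π√(6858³/398600) = 5652.1 s = 94.20 min.
Node shift per orbit = (5652.1/86166) × 360° = 23.61°.
Equatorial spacing = 23.61 × 111.2 km/° = 2625 km.
At 59° latitude, spacing = 2625 × cos(59°) = 1352 km.

1350 km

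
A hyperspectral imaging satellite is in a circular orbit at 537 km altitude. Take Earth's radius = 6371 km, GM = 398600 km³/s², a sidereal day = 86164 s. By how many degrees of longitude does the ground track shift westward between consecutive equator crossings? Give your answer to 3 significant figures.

23.9°

Semi-major axis a = 6371 + 537 = 6908 km. Period T = 2π√(a³/μ) = 2π√(6908³/398600) = 5714.0 s = 95.23 min.
During one orbit Earth rotates (5714.0 / 86164) × 360° = 23.87°.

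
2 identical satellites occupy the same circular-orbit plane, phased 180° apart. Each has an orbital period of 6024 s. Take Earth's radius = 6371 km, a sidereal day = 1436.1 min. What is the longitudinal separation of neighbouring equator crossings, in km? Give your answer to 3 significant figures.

1400 km

Single-satellite node shift = (6024.0/86166) × 360° = 25.17°.
With 2 satellites evenly phased, successive equator crossings are 25.17/2 = 12.584° apart.
That is 12.584 × 111.2 = 1399 km at the equator.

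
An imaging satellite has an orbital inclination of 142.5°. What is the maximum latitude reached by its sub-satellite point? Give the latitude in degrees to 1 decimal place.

Retrograde orbit: the ground track reaches ±(180° − i) = ±(180 − 142.5) = ±37.5°.

37.5°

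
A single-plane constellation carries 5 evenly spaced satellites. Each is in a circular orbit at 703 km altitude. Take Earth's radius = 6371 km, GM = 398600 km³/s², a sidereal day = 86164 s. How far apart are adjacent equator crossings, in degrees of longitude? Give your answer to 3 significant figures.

4.95°

Semi-major axis a = 6371 + 703 = 7074 km. Period T = 2π√(a³/μ) = 2π√(7074³/398600) = 5921.2 s = 98.69 min.
Single-satellite node shift = (5921.2/86164) × 360° = 24.74°.
With 5 satellites evenly phased, successive equator crossings are 24.74/5 = 4.948° apart.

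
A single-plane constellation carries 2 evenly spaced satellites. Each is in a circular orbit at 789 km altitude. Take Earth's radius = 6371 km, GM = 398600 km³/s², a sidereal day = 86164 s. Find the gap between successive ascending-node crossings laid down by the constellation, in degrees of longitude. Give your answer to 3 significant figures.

12.6°

Semi-major axis a = 6371 + 789 = 7160 km. Period T = 2π√(a³/μ) = 2π√(7160³/398600) = 6029.5 s = 100.49 min.
Single-satellite node shift = (6029.5/86164) × 360° = 25.19°.
With 2 satellites evenly phased, successive equator crossings are 25.19/2 = 12.596° apart.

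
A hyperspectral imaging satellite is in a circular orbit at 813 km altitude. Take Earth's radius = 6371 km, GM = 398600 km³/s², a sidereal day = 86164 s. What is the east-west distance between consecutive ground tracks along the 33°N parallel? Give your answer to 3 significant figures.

2360 km

Semi-major axis a = 6371 + 813 = 7184 km. Period T = 2π√(a³/μ) = 2π√(7184³/398600) = 6059.8 s = 101.00 min.
Node shift per orbit = (6059.8/86164) × 360° = 25.32°.
Equatorial spacing = 25.32 × 111.2 km/° = 2815 km.
At 33° latitude, spacing = 2815 × cos(33°) = 2361 km.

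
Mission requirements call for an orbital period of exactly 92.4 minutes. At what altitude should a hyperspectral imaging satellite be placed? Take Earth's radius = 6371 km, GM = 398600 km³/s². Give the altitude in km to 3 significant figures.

399 km

T = 92.4 min = 5544.0 s.
From T = 2π√(a³/μ): a = (μ T²/4π²)^(1/3) = (398600 × 5544.0² / 4π²)^(1/3) = 6770 km.
Altitude h = a − R = 6770 − 6371 = 399 km.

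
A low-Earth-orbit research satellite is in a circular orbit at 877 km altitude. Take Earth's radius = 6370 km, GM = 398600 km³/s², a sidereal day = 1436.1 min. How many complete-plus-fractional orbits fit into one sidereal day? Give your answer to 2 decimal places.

Semi-major axis a = 6370 + 877 = 7247 km. Period T = 2π√(a³/μ) = 2π√(7247³/398600) = 6139.7 s = 102.33 min.
Orbits per sidereal day = 86166 / 6139.7 = 14.034.

14.03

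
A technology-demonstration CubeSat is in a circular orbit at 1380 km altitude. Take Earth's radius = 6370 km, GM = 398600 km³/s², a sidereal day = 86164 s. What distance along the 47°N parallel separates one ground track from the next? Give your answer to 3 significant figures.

Semi-major axis a = 6370 + 1380 = 7750 km. Period T = 2π√(a³/μ) = 2π√(7750³/398600) = 6789.9 s = 113.17 min.
Node shift per orbit = (6789.9/86164) × 360° = 28.37°.
Equatorial spacing = 28.37 × 111.2 km/° = 3154 km.
At 47° latitude, spacing = 3154 × cos(47°) = 2151 km.

2150 km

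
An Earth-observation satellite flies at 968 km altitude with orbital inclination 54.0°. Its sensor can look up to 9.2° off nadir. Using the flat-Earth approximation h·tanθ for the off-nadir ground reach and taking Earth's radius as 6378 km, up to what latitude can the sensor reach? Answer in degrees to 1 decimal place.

55.4°

For a prograde orbit the ground track reaches latitude ±i = ±54.0°.
Sensor half-swath on the ground ≈ 968·tan(9.2°) = 157 km = 1.41° of latitude.
Maximum observable latitude ≈ 54.0 + 1.41 = 55.4°.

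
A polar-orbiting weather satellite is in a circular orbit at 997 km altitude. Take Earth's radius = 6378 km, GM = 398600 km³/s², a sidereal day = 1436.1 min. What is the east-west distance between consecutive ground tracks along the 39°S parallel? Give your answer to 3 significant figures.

2280 km

Semi-major axis a = 6378 + 997 = 7375 km. Period T = 2π√(a³/μ) = 2π√(7375³/398600) = 6303.1 s = 105.05 min.
Node shift per orbit = (6303.1/86166) × 360° = 26.33°.
Equatorial spacing = 26.33 × 111.3 km/° = 2931 km.
At 39° latitude, spacing = 2931 × cos(39°) = 2278 km.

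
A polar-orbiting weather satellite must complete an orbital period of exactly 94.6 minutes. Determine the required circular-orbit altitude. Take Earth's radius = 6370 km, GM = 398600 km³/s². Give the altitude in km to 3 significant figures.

507 km

T = 94.6 min = 5676.0 s.
From T = 2π√(a³/μ): a = (μ T²/4π²)^(1/3) = (398600 × 5676.0² / 4π²)^(1/3) = 6877 km.
Altitude h = a − R = 6877 − 6370 = 507 km.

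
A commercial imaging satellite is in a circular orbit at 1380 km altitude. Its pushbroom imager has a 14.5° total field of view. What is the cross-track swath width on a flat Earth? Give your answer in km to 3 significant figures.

Half-angle = 14.5°/2 = 7.25°.
Swath width ≈ 2h·tan(θ/2) = 2 × 1380 × tan(7.25°) = 351.1 km.

351 km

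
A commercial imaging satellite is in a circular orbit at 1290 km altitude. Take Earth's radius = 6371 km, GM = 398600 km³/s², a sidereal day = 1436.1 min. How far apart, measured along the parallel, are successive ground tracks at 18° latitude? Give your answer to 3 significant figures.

Semi-major axis a = 6371 + 1290 = 7661 km. Period T = 2π√(a³/μ) = 2π√(7661³/398600) = 6673.3 s = 111.22 min.
Node shift per orbit = (6673.3/86166) × 360° = 27.88°.
Equatorial spacing = 27.88 × 111.2 km/° = 3100 km.
At 18° latitude, spacing = 3100 × cos(18°) = 2948 km.

2950 km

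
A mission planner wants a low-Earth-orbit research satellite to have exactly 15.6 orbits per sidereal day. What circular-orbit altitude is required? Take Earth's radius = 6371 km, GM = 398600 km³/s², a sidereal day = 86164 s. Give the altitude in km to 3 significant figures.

382 km

Required period T = 86164 / 15.6 = 5523.3 s.
From T = 2π√(a³/μ): a = (μ T²/4π²)^(1/3) = (398600 × 5523.3² / 4π²)^(1/3) = 6753 km.
Altitude h = a − R = 6753 − 6371 = 382 km.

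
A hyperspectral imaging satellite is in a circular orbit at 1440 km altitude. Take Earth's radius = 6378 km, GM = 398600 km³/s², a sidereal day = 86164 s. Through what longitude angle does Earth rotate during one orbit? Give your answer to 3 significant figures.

28.7°

Semi-major axis a = 6378 + 1440 = 7818 km. Period T = 2π√(a³/μ) = 2π√(7818³/398600) = 6879.5 s = 114.66 min.
During one orbit Earth rotates (6879.5 / 86164) × 360° = 28.74°.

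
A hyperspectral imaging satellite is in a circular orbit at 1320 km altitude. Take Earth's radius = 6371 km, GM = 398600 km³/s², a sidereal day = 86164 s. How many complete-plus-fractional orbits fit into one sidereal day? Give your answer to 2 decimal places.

12.84

Semi-major axis a = 6371 + 1320 = 7691 km. Period T = 2π√(a³/μ) = 2π√(7691³/398600) = 6712.5 s = 111.88 min.
Orbits per sidereal day = 86164 / 6712.5 = 12.836.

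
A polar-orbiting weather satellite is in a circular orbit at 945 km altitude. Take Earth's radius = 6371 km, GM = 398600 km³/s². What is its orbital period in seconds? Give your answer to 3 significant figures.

6230 seconds

Semi-major axis a = 6371 + 945 = 7316 km. Period T = 2π√(a³/μ) = 2π√(7316³/398600) = 6227.6 s = 103.79 min.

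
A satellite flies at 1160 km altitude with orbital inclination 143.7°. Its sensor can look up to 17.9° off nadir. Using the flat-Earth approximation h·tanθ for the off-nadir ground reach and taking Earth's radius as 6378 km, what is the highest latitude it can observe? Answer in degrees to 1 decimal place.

39.7°

Retrograde orbit: the ground track reaches ±(180° − i) = ±(180 − 143.7) = ±36.3°.
Sensor half-swath on the ground ≈ 1160·tan(17.9°) = 375 km = 3.37° of latitude.
Maximum observable latitude ≈ 36.3 + 3.37 = 39.7°.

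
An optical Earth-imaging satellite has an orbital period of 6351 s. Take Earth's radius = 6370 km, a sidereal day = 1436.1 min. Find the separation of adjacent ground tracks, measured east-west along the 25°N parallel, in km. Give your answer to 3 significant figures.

Node shift per orbit = (6351.0/86166) × 360° = 26.53°.
Equatorial spacing = 26.53 × 111.2 km/° = 2950 km.
At 25° latitude, spacing = 2950 × cos(25°) = 2674 km.

2670 km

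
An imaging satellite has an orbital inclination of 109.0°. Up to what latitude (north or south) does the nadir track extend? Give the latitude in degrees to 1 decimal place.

Retrograde orbit: the ground track reaches ±(180° − i) = ±(180 − 109.0) = ±71.0°.

71.0°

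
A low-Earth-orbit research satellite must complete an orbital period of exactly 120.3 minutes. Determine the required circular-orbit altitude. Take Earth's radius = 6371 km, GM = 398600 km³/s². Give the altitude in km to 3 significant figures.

T = 120.3 min = 7218.0 s.
From T = 2π√(a³/μ): a = (μ T²/4π²)^(1/3) = (398600 × 7218.0² / 4π²)^(1/3) = 8072 km.
Altitude h = a − R = 8072 − 6371 = 1701 km.

1700 km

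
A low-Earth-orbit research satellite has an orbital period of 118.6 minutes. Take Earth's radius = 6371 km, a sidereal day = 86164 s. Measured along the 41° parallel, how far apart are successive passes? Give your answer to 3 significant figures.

T = 118.6 min = 7116.0 s.
Node shift per orbit = (7116.0/86164) × 360° = 29.73°.
Equatorial spacing = 29.73 × 111.2 km/° = 3306 km.
At 41° latitude, spacing = 3306 × cos(41°) = 2495 km.

2500 km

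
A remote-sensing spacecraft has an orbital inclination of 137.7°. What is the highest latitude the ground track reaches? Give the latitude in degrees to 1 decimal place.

Retrograde orbit: the ground track reaches ±(180° − i) = ±(180 − 137.7) = ±42.3°.

42.3°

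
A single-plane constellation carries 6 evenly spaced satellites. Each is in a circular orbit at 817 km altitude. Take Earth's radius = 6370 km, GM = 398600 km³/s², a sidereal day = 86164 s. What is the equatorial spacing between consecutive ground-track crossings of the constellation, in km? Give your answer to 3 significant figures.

469 km

Semi-major axis a = 6370 + 817 = 7187 km. Period T = 2π√(a³/μ) = 2π√(7187³/398600) = 6063.6 s = 101.06 min.
Single-satellite node shift = (6063.6/86164) × 360° = 25.33°.
With 6 satellites evenly phased, successive equator crossings are 25.33/6 = 4.222° apart.
That is 4.222 × 111.2 = 469 km at the equator.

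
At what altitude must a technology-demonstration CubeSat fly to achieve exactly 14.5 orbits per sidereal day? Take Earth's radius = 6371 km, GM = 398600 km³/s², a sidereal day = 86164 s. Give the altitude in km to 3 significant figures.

Required period T = 86164 / 14.5 = 5942.3 s.
From T = 2π√(a³/μ): a = (μ T²/4π²)^(1/3) = (398600 × 5942.3² / 4π²)^(1/3) = 7091 km.
Altitude h = a − R = 7091 − 6371 = 720 km.

720 km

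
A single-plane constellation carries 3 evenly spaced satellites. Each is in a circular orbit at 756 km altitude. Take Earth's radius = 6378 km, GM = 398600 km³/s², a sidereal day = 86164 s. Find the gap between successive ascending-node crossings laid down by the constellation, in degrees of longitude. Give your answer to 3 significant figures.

8.35°

Semi-major axis a = 6378 + 756 = 7134 km. Period T = 2π√(a³/μ) = 2π√(7134³/398600) = 5996.7 s = 99.94 min.
Single-satellite node shift = (5996.7/86164) × 360° = 25.05°.
With 3 satellites evenly phased, successive equator crossings are 25.05/3 = 8.352° apart.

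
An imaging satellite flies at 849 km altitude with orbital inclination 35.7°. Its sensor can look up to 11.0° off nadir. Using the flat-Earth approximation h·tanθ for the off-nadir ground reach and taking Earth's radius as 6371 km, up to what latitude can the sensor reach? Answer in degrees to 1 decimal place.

37.2°

For a prograde orbit the ground track reaches latitude ±i = ±35.7°.
Sensor half-swath on the ground ≈ 849·tan(11.0°) = 165 km = 1.48° of latitude.
Maximum observable latitude ≈ 35.7 + 1.48 = 37.2°.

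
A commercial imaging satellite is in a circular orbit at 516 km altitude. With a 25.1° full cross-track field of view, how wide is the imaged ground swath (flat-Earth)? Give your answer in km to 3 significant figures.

230 km

Half-angle = 25.1°/2 = 12.55°.
Swath width ≈ 2h·tan(θ/2) = 2 × 516 × tan(12.55°) = 229.7 km.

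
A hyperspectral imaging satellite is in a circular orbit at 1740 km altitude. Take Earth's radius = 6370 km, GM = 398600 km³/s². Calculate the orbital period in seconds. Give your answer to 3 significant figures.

7270 seconds

Semi-major axis a = 6370 + 1740 = 8110 km. Period T = 2π√(a³/μ) = 2π√(8110³/398600) = 7268.5 s = 121.14 min.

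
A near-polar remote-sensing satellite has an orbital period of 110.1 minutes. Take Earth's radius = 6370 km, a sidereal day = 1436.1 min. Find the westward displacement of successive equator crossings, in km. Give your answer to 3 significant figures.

3070 km

T = 110.1 min = 6606.0 s.
During one orbit Earth rotates (6606.0 / 86166) × 360° = 27.60°.
At the equator that is 27.60° × (2π·6370/360) km/° = 27.60 × 111.2 = 3068 km.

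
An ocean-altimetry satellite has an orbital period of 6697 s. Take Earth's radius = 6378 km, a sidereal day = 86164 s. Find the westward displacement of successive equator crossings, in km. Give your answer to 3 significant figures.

During one orbit Earth rotates (6697.0 / 86164) × 360° = 27.98°.
At the equator that is 27.98° × (2π·6378/360) km/° = 27.98 × 111.3 = 3115 km.

3110 km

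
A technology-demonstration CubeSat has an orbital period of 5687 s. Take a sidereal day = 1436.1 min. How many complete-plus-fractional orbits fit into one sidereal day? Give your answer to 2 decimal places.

15.15

Orbits per sidereal day = 86166 / 5687.0 = 15.151.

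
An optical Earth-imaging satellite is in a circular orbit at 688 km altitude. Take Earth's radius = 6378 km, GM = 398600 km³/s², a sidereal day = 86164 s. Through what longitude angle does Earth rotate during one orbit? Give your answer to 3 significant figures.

Semi-major axis a = 6378 + 688 = 7066 km. Period T = 2π√(a³/μ) = 2π√(7066³/398600) = 5911.1 s = 98.52 min.
During one orbit Earth rotates (5911.1 / 86164) × 360° = 24.70°.

24.7°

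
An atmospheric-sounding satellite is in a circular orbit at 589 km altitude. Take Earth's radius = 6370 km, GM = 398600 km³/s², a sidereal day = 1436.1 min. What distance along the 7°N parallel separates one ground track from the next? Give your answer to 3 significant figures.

Semi-major axis a = 6370 + 589 = 6959 km. Period T = 2π√(a³/μ) = 2π√(6959³/398600) = 5777.4 s = 96.29 min.
Node shift per orbit = (5777.4/86166) × 360° = 24.14°.
Equatorial spacing = 24.14 × 111.2 km/° = 2684 km.
At 7° latitude, spacing = 2684 × cos(7°) = 2664 km.

2660 km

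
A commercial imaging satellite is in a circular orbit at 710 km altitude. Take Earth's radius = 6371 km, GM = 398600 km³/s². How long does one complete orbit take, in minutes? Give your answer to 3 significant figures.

Semi-major axis a = 6371 + 710 = 7081 km. Period T = 2π√(a³/μ) = 2π√(7081³/398600) = 5930.0 s = 98.83 min.

98.8 min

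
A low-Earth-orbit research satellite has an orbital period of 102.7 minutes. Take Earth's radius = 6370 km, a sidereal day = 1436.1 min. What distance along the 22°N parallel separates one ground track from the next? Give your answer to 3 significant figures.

T = 102.7 min = 6162.0 s.
Node shift per orbit = (6162.0/86166) × 360° = 25.74°.
Equatorial spacing = 25.74 × 111.2 km/° = 2862 km.
At 22° latitude, spacing = 2862 × cos(22°) = 2654 km.

2650 km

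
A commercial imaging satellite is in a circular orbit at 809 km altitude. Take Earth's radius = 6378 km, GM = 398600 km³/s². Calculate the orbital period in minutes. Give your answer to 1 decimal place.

Semi-major axis a = 6378 + 809 = 7187 km. Period T = 2π√(a³/μ) = 2π√(7187³/398600) = 6063.6 s = 101.06 min.

101.1 min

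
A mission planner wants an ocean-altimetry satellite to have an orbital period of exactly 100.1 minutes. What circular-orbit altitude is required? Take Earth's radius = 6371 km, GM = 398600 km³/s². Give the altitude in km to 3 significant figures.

770 km

T = 100.1 min = 6006.0 s.
From T = 2π√(a³/μ): a = (μ T²/4π²)^(1/3) = (398600 × 6006.0² / 4π²)^(1/3) = 7141 km.
Altitude h = a − R = 7141 − 6371 = 770 km.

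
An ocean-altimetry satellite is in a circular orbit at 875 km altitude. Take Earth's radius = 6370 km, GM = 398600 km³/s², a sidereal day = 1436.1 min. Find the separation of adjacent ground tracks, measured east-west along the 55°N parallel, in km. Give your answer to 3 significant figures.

Semi-major axis a = 6370 + 875 = 7245 km. Period T = 2π√(a³/μ) = 2π√(7245³/398600) = 6137.2 s = 102.29 min.
Node shift per orbit = (6137.2/86166) × 360° = 25.64°.
Equatorial spacing = 25.64 × 111.2 km/° = 2851 km.
At 55° latitude, spacing = 2851 × cos(55°) = 1635 km.

1640 km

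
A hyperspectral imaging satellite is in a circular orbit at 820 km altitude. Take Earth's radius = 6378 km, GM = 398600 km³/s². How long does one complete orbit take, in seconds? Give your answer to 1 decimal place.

6077.6 seconds

Semi-major axis a = 6378 + 820 = 7198 km. Period T = 2π√(a³/μ) = 2π√(7198³/398600) = 6077.6 s = 101.29 min.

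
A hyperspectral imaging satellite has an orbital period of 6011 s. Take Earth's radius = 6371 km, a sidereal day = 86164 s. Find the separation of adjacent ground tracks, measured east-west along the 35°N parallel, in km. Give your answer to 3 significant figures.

Node shift per orbit = (6011.0/86164) × 360° = 25.11°.
Equatorial spacing = 25.11 × 111.2 km/° = 2793 km.
At 35° latitude, spacing = 2793 × cos(35°) = 2288 km.

2290 km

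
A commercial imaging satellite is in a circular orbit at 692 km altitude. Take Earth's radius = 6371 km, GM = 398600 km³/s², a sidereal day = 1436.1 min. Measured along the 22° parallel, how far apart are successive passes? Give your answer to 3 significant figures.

Semi-major axis a = 6371 + 692 = 7063 km. Period T = 2π√(a³/μ) = 2π√(7063³/398600) = 5907.4 s = 98.46 min.
Node shift per orbit = (5907.4/86166) × 360° = 24.68°.
Equatorial spacing = 24.68 × 111.2 km/° = 2744 km.
At 22° latitude, spacing = 2744 × cos(22°) = 2545 km.

2540 km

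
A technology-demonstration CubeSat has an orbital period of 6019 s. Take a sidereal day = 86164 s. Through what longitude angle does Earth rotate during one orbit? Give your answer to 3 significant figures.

During one orbit Earth rotates (6019.0 / 86164) × 360° = 25.15°.

25.1°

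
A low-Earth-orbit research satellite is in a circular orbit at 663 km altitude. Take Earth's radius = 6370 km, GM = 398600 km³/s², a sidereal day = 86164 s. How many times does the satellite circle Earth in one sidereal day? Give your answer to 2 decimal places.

Semi-major axis a = 6370 + 663 = 7033 km. Period T = 2π√(a³/μ) = 2π√(7033³/398600) = 5869.8 s = 97.83 min.
Orbits per sidereal day = 86164 / 5869.8 = 14.679.

14.68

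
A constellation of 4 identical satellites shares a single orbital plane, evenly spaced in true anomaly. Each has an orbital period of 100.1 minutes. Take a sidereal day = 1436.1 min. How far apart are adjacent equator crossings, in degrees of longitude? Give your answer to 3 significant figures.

6.27°

T = 100.1 min = 6006.0 s.
Single-satellite node shift = (6006.0/86166) × 360° = 25.09°.
With 4 satellites evenly phased, successive equator crossings are 25.09/4 = 6.273° apart.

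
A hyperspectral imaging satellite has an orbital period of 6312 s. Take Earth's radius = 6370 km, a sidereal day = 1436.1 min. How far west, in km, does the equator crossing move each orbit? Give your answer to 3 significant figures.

2930 km

During one orbit Earth rotates (6312.0 / 86166) × 360° = 26.37°.
At the equator that is 26.37° × (2π·6370/360) km/° = 26.37 × 111.2 = 2932 km.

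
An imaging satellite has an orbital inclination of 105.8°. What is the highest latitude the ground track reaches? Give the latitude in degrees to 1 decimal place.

Retrograde orbit: the ground track reaches ±(180° − i) = ±(180 − 105.8) = ±74.2°.

74.2°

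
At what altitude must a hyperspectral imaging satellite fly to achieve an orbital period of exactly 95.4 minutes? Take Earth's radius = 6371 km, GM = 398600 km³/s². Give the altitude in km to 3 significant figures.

545 km

T = 95.4 min = 5724.0 s.
From T = 2π√(a³/μ): a = (μ T²/4π²)^(1/3) = (398600 × 5724.0² / 4π²)^(1/3) = 6916 km.
Altitude h = a − R = 6916 − 6371 = 545 km.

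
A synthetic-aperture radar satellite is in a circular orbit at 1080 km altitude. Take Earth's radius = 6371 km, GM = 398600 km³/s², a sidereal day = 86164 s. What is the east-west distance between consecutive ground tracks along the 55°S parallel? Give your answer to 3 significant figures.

1710 km

Semi-major axis a = 6371 + 1080 = 7451 km. Period T = 2π√(a³/μ) = 2π√(7451³/398600) = 6400.8 s = 106.68 min.
Node shift per orbit = (6400.8/86164) × 360° = 26.74°.
Equatorial spacing = 26.74 × 111.2 km/° = 2974 km.
At 55° latitude, spacing = 2974 × cos(55°) = 1706 km.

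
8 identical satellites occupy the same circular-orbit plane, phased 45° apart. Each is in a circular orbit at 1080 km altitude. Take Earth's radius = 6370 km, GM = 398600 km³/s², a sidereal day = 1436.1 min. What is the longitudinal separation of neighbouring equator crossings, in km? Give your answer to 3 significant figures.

Semi-major axis a = 6370 + 1080 = 7450 km. Period T = 2π√(a³/μ) = 2π√(7450³/398600) = 6399.5 s = 106.66 min.
Single-satellite node shift = (6399.5/86166) × 360° = 26.74°.
With 8 satellites evenly phased, successive equator crossings are 26.74/8 = 3.342° apart.
That is 3.342 × 111.2 = 372 km at the equator.

372 km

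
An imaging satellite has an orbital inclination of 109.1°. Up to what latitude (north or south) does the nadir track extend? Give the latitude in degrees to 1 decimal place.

Retrograde orbit: the ground track reaches ±(180° − i) = ±(180 − 109.1) = ±70.9°.

70.9°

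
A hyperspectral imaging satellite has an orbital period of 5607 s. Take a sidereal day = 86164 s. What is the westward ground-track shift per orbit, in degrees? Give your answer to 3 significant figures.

During one orbit Earth rotates (5607.0 / 86164) × 360° = 23.43°.

23.4°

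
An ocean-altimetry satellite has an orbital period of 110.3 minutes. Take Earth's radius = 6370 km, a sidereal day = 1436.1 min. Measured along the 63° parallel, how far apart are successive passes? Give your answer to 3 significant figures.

T = 110.3 min = 6618.0 s.
Node shift per orbit = (6618.0/86166) × 360° = 27.65°.
Equatorial spacing = 27.65 × 111.2 km/° = 3074 km.
At 63° latitude, spacing = 3074 × cos(63°) = 1396 km.

1400 km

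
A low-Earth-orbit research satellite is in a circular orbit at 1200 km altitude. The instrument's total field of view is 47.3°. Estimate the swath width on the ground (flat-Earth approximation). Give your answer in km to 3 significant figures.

1050 km

Half-angle = 47.3°/2 = 23.65°.
Swath width ≈ 2h·tan(θ/2) = 2 × 1200 × tan(23.65°) = 1051.0 km.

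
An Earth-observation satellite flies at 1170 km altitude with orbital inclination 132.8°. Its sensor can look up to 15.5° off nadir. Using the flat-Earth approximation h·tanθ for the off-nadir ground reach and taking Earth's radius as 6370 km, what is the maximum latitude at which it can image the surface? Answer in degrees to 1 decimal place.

Retrograde orbit: the ground track reaches ±(180° − i) = ±(180 − 132.8) = ±47.2°.
Sensor half-swath on the ground ≈ 1170·tan(15.5°) = 324 km = 2.92° of latitude.
Maximum observable latitude ≈ 47.2 + 2.92 = 50.1°.

50.1°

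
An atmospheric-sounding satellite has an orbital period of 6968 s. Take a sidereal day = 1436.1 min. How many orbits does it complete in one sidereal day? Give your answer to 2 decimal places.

Orbits per sidereal day = 86166 / 6968.0 = 12.366.

12.37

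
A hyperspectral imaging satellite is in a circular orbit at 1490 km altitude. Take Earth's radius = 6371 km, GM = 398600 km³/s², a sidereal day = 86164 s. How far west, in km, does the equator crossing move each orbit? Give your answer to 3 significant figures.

Semi-major axis a = 6371 + 1490 = 7861 km. Period T = 2π√(a³/μ) = 2π√(7861³/398600) = 6936.3 s = 115.61 min.
During one orbit Earth rotates (6936.3 / 86164) × 360° = 28.98°.
At the equator that is 28.98° × (2π·6371/360) km/° = 28.98 × 111.2 = 3222 km.

3220 km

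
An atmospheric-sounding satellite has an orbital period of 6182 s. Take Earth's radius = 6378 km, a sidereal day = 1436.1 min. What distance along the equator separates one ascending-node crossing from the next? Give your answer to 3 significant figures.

2880 km

During one orbit Earth rotates (6182.0 / 86166) × 360° = 25.83°.
At the equator that is 25.83° × (2π·6378/360) km/° = 25.83 × 111.3 = 2875 km.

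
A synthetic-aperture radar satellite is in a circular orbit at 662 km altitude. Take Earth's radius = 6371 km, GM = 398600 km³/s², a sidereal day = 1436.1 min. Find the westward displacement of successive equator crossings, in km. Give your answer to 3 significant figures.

2730 km

Semi-major axis a = 6371 + 662 = 7033 km. Period T = 2π√(a³/μ) = 2π√(7033³/398600) = 5869.8 s = 97.83 min.
During one orbit Earth rotates (5869.8 / 86166) × 360° = 24.52°.
At the equator that is 24.52° × (2π·6371/360) km/° = 24.52 × 111.2 = 2727 km.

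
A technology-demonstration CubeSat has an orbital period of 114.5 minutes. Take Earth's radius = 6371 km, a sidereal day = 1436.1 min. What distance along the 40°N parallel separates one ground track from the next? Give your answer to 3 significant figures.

T = 114.5 min = 6870.0 s.
Node shift per orbit = (6870.0/86166) × 360° = 28.70°.
Equatorial spacing = 28.70 × 111.2 km/° = 3192 km.
At 40° latitude, spacing = 3192 × cos(40°) = 2445 km.

2440 km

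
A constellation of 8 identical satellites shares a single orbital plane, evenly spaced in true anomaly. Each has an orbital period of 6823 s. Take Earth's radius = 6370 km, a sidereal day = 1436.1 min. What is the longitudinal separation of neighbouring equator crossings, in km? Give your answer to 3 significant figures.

396 km

Single-satellite node shift = (6823.0/86166) × 360° = 28.51°.
With 8 satellites evenly phased, successive equator crossings are 28.51/8 = 3.563° apart.
That is 3.563 × 111.2 = 396 km at the equator.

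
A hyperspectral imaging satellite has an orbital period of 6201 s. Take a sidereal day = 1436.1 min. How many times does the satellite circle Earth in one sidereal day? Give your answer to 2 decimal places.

13.90

Orbits per sidereal day = 86166 / 6201.0 = 13.896.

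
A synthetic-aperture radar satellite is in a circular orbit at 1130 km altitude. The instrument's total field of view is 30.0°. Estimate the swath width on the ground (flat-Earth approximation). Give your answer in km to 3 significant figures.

Half-angle = 30.0°/2 = 15°.
Swath width ≈ 2h·tan(θ/2) = 2 × 1130 × tan(15°) = 605.6 km.

606 km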